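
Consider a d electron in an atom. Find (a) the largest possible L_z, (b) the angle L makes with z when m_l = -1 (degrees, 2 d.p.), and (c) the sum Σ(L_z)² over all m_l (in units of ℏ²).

L_z,max = 2ℏ; θ(m_l=-1) ≈ 114.09°; Σ(L_z)² = 10 ℏ²

A d state has l = 2.
L_z,max = lℏ = 2ℏ.
For m_l = -1: cos θ = -1/√6, θ ≈ 114.09°.
Σ m_l² = 10, so Σ(L_z)² = 10 ℏ².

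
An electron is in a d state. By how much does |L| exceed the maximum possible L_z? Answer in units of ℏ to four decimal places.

A d state has l = 2.
|L| = √6 ℏ ≈ 2.4495ℏ, while L_z,max = lℏ = 2ℏ.
The difference is (√6 − 2)ℏ ≈ 0.4495ℏ.

|L| − L_z,max ≈ 0.4495ℏ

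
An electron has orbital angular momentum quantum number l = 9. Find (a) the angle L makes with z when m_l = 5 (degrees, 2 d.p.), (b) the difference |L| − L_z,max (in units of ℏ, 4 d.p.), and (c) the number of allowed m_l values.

θ(m_l=5) ≈ 58.19°; |L|−L_z,max ≈ 0.4868ℏ; 19 values

For m_l = 5: cos θ = 5/√90, θ ≈ 58.19°.
|L| − L_z,max = (3√10 − 9)ℏ ≈ 0.4868ℏ.
There are 2l+1 = 19 values of m_l.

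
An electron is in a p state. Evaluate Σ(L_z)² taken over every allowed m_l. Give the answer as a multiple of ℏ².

Σ(L_z)² = 2 ℏ²

A p state has l = 1.
The allowed m_l values are -1, 0, 1.
Σ m_l² = 2·(1) = 2.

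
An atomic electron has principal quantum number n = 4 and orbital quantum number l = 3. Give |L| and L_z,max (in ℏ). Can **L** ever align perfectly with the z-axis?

No: L_z,max = 3ℏ < |L| = 2√3 ℏ ≈ 3.464ℏ

|L| = 2√3 ℏ ≈ 3.4641ℏ, while L_z,max = lℏ = 3ℏ.
Since |L| > L_z,max, the vector can never point exactly along z; the closest it comes is θ_min = arccos(3/√12) ≈ 30.0°.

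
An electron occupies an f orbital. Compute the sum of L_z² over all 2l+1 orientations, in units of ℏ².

Σ(L_z)² = 28 ℏ²

F corresponds to l = 3.
The allowed m_l values are -3, -2, -1, 0, 1, 2, 3.
Summing m² from −3 to 3: Σ m_l² = 28.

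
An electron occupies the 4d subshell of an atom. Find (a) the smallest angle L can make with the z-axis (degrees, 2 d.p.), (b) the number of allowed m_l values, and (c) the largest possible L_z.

The 4d subshell has l = 2.
cos θ_min = 2/√6, so θ_min ≈ 35.26°.
There are 2l+1 = 5 values of m_l.
L_z,max = lℏ = 2ℏ.

θ_min ≈ 35.26°; 5 values; L_z,max = 2ℏ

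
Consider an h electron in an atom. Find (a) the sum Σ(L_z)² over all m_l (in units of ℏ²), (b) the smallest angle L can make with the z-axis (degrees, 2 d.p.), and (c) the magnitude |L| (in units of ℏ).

Σ(L_z)² = 110 ℏ²; θ_min ≈ 24.09°; |L| = √30 ℏ ≈ 5.477ℏ

The letter h corresponds to l = 5.
Σ m_l² = 110, so Σ(L_z)² = 110 ℏ².
cos θ_min = 5/√30, so θ_min ≈ 24.09°.
|L| = ℏ√(5·6) = √30 ℏ ≈ 5.477ℏ.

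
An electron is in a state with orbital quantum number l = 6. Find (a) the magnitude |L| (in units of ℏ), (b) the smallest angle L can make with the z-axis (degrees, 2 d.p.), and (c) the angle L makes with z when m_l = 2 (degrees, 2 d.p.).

|L| = √42 ℏ ≈ 6.481ℏ; θ_min ≈ 22.21°; θ(m_l=2) ≈ 72.02°

|L| = ℏ√(6·7) = √42 ℏ ≈ 6.481ℏ.
cos θ_min = 6/√42, so θ_min ≈ 22.21°.
For m_l = 2: cos θ = 2/√42, θ ≈ 72.02°.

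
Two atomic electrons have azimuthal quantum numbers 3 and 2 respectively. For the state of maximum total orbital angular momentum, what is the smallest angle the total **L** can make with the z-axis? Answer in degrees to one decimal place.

By the triangle rule, |l₁ − l₂| ≤ L ≤ l₁ + l₂.
L ∈ {1, 2, 3, 4, 5}.
The maximum is L = 5, with |L_tot| = ℏ√(5·6) = √30 ℏ.
The minimum angle with z is arccos(5/√30) ≈ 24.1°.

θ_min ≈ 24.1°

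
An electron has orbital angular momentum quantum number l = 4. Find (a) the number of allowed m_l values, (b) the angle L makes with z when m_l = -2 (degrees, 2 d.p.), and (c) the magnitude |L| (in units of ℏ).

9 values; θ(m_l=-2) ≈ 116.57°; |L| = 2√5 ℏ ≈ 4.472ℏ

There are 2l+1 = 9 values of m_l.
For m_l = -2: cos θ = -2/√20, θ ≈ 116.57°.
|L| = ℏ√(4·5) = 2√5 ℏ ≈ 4.472ℏ.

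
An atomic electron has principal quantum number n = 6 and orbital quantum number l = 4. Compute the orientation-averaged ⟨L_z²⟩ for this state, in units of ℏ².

⟨L_z²⟩ = 6.667 ℏ²

m_l runs from −4 to 4, i.e. {-4, -3, -2, -1, 0, 1, 2, 3, 4}.
⟨L_z²⟩ = ℏ²·l(l+1)/3 = 6.667ℏ².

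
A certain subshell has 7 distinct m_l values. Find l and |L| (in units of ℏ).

2l + 1 = 7 ⇒ l = 3.
|L| = ℏ√(l(l+1)) = ℏ√(3·4) = 2√3 ℏ.

l = 3, |L| = 2√3 ℏ ≈ 3.464ℏ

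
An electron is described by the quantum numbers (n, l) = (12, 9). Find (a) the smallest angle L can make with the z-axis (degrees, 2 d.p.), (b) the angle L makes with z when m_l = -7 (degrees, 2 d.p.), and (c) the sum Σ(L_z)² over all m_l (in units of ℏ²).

cos θ_min = 9/√90, so θ_min ≈ 18.43°.
For m_l = -7: cos θ = -7/√90, θ ≈ 137.55°.
Σ m_l² = 570, so Σ(L_z)² = 570 ℏ².

θ_min ≈ 18.43°; θ(m_l=-7) ≈ 137.55°; Σ(L_z)² = 570 ℏ²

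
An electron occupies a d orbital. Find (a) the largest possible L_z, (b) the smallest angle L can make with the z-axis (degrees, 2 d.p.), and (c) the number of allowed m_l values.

The letter d corresponds to l = 2.
L_z,max = lℏ = 2ℏ.
cos θ_min = 2/√6, so θ_min ≈ 35.26°.
There are 2l+1 = 5 values of m_l.

L_z,max = 2ℏ; θ_min ≈ 35.26°; 5 values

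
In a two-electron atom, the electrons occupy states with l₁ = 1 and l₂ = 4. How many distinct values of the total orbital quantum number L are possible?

3

By the triangle rule, |l₁ − l₂| ≤ L ≤ l₁ + l₂.
So L can be 3, 4, 5.
That is 3 values.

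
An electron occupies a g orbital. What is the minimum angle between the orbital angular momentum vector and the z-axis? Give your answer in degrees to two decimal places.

θ_min ≈ 26.57°

A g state has l = 4.
|L| = √(l(l+1)) ℏ = 2√5 ℏ.
The smallest angle corresponds to the largest L_z, i.e. m_l = l = 4, giving L_z = 4ℏ.
cos θ_min = 4/√20, so θ_min ≈ 26.57°.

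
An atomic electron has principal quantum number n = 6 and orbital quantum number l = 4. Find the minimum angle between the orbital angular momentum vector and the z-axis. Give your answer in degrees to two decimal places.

θ_min ≈ 26.57°

|L| = √(l(l+1)) ℏ = 2√5 ℏ.
The smallest angle corresponds to the largest L_z, i.e. m_l = l = 4, giving L_z = 4ℏ.
cos θ_min = 4/√20, so θ_min ≈ 26.57°.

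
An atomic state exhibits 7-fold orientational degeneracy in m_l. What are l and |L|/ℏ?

2l + 1 = 7 ⇒ l = 3.
Then |L| = √(l(l+1)) ℏ = 2√3 ℏ.

l = 3, |L| = 2√3 ℏ ≈ 3.464ℏ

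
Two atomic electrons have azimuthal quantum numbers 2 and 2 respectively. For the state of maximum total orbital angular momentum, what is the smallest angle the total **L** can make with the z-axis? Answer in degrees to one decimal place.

Angular momentum addition gives L = |l₁ − l₂|, …, l₁ + l₂.
So L can be 0, 1, 2, 3, 4.
The maximum is L = 4, with |L_tot| = ℏ√(4·5) = 2√5 ℏ.
The minimum angle with z is arccos(4/√20) ≈ 26.6°.

θ_min ≈ 26.6°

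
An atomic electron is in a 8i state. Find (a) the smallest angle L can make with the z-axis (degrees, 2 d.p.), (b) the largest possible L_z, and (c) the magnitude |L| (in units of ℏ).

θ_min ≈ 22.21°; L_z,max = 6ℏ; |L| = √42 ℏ ≈ 6.481ℏ

The 8i subshell has l = 6.
cos θ_min = 6/√42, so θ_min ≈ 22.21°.
L_z,max = lℏ = 6ℏ.
|L| = ℏ√(6·7) = √42 ℏ ≈ 6.481ℏ.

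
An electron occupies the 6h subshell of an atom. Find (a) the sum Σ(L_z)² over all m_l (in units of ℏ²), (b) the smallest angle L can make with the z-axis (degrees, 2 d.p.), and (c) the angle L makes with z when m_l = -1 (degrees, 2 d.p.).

Σ(L_z)² = 110 ℏ²; θ_min ≈ 24.09°; θ(m_l=-1) ≈ 100.52°

6h means n = 6, l = 5.
Σ m_l² = 110, so Σ(L_z)² = 110 ℏ².
cos θ_min = 5/√30, so θ_min ≈ 24.09°.
For m_l = -1: cos θ = -1/√30, θ ≈ 100.52°.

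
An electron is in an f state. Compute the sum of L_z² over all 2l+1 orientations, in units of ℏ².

Σ(L_z)² = 28 ℏ²

For an f orbital, l = 3.
The allowed m_l values are -3, -2, -1, 0, 1, 2, 3.
Σ m_l² = l(l+1)(2l+1)/3 = 3·4·7/3 = 28.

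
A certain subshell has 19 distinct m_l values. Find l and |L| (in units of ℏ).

l = 9, |L| = 3√10 ℏ ≈ 9.487ℏ

Since there are 2l+1 = 19 values of m_l, l = 9.
|L| = ℏ√(l(l+1)) = ℏ√(9·10) = 3√10 ℏ.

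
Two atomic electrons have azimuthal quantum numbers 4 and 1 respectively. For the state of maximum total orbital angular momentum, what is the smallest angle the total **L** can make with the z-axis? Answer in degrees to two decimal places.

θ_min ≈ 24.09°

Angular momentum addition gives L = |l₁ − l₂|, …, l₁ + l₂.
Allowed values: L = 3, 4, 5.
The maximum is L = 5, with |L_tot| = ℏ√(5·6) = √30 ℏ.
The minimum angle with z is arccos(5/√30) ≈ 24.09°.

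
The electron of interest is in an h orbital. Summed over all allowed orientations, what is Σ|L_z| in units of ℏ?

For an h orbital, l = 5.
m_l ∈ {-5, -4, -3, -2, -1, 0, 1, 2, 3, 4, 5}.
Σ|m_l| = 2·5(5+1)/2 = 30.

Σ|L_z| = 30 ℏ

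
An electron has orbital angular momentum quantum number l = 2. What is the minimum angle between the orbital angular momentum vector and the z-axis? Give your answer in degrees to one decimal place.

|L| = ℏ√(l(l+1)) = √6 ℏ.
The smallest angle corresponds to the largest L_z, i.e. m_l = l = 2, giving L_z = 2ℏ.
cos θ_min = 2/√6, so θ_min ≈ 35.3°.

θ_min ≈ 35.3°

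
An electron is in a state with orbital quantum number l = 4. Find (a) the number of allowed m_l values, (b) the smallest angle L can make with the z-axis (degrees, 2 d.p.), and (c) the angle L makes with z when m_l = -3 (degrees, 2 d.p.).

There are 2l+1 = 9 values of m_l.
cos θ_min = 4/√20, so θ_min ≈ 26.57°.
For m_l = -3: cos θ = -3/√20, θ ≈ 132.13°.

9 values; θ_min ≈ 26.57°; θ(m_l=-3) ≈ 132.13°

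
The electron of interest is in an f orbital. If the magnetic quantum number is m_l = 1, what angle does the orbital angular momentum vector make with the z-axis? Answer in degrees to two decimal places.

For an f orbital, l = 3.
|L|² = l(l+1)ℏ² = 12ℏ², so |L| = 2√3 ℏ.
L_z = m_l ℏ = 1ℏ.
cos θ = L_z/|L| = 1/√12, so θ ≈ 73.22°.

θ ≈ 73.22°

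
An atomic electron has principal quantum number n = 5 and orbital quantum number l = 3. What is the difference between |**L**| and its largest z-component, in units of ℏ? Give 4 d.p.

|L| = 2√3 ℏ ≈ 3.4641ℏ, while L_z,max = lℏ = 3ℏ.
The difference is (2√3 − 3)ℏ ≈ 0.4641ℏ.

|L| − L_z,max ≈ 0.4641ℏ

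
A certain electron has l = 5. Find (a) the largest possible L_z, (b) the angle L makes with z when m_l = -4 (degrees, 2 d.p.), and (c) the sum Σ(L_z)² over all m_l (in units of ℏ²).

L_z,max = 5ℏ; θ(m_l=-4) ≈ 136.91°; Σ(L_z)² = 110 ℏ²

L_z,max = lℏ = 5ℏ.
For m_l = -4: cos θ = -4/√30, θ ≈ 136.91°.
Σ m_l² = 110, so Σ(L_z)² = 110 ℏ².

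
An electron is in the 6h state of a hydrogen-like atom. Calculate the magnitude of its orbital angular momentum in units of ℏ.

For 6h, l = 5.
|L| = ℏ√(l(l+1)) = ℏ√(5·6) = √30 ℏ

|L| = √30 ℏ ≈ 5.477ℏ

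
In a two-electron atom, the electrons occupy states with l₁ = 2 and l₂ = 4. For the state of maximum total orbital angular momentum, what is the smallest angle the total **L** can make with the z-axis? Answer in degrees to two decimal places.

By the triangle rule, |l₁ − l₂| ≤ L ≤ l₁ + l₂.
So L can be 2, 3, 4, 5, 6.
The maximum is L = 6, with |L_tot| = ℏ√(6·7) = √42 ℏ.
The minimum angle with z is arccos(6/√42) ≈ 22.21°.

θ_min ≈ 22.21°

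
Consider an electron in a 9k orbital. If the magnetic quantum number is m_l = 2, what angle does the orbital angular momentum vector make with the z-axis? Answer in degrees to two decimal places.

θ ≈ 74.50°

9k means n = 9, l = 7.
|L| = √(l(l+1)) ℏ = 2√14 ℏ.
L_z = m_l ℏ = 2ℏ.
cos θ = L_z/|L| = 2/√56, so θ ≈ 74.50°.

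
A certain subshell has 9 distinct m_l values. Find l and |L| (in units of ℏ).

Since there are 2l+1 = 9 values of m_l, l = 4.
Then |L| = √(l(l+1)) ℏ = 2√5 ℏ.

l = 4, |L| = 2√5 ℏ ≈ 4.472ℏ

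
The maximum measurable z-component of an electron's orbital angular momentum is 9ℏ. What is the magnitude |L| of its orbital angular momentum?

Since max m_l = l, l = 9.
Then |L| = ℏ√(9·10) = 3√10 ℏ.

|L| = 3√10 ℏ ≈ 9.487ℏ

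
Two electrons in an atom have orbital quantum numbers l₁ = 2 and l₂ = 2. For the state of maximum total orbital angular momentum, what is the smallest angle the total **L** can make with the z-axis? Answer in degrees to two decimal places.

L runs from |2 − 2| = 0 to 2 + 2 = 4.
So L can be 0, 1, 2, 3, 4.
The maximum is L = 4, with |L_tot| = ℏ√(4·5) = 2√5 ℏ.
The minimum angle with z is arccos(4/√20) ≈ 26.57°.

θ_min ≈ 26.57°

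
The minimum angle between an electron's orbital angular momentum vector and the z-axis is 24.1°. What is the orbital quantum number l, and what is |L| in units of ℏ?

l = 5, |L| = √30 ℏ ≈ 5.477ℏ

cos²θ_min = l/(l+1) = 0.8333.
Solving: l = 5.
Then |L| = ℏ√(5·6) = √30 ℏ.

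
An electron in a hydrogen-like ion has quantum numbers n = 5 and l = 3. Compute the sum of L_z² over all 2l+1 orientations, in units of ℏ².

The allowed m_l values are -3, -2, -1, 0, 1, 2, 3.
Summing m² from −3 to 3: Σ m_l² = 28.

Σ(L_z)² = 28 ℏ²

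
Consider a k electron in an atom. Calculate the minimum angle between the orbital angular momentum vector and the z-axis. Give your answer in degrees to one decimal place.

θ_min ≈ 20.7°

K corresponds to l = 7.
|L| = ℏ√(l(l+1)) = 2√14 ℏ.
The smallest angle corresponds to the largest L_z, i.e. m_l = l = 7, giving L_z = 7ℏ.
cos θ_min = 7/√56, so θ_min ≈ 20.7°.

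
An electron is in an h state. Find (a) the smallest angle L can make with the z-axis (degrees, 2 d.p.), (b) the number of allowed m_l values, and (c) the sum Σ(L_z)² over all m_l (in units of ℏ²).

An h state has l = 5.
cos θ_min = 5/√30, so θ_min ≈ 24.09°.
There are 2l+1 = 11 values of m_l.
Σ m_l² = 110, so Σ(L_z)² = 110 ℏ².

θ_min ≈ 24.09°; 11 values; Σ(L_z)² = 110 ℏ²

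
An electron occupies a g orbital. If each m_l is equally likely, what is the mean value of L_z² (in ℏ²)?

⟨L_z²⟩ = 6.667 ℏ²

A g state has l = 4.
m_l ∈ {-4, -3, -2, -1, 0, 1, 2, 3, 4}.
⟨L_z²⟩ = ℏ²·(Σ m_l²)/(2l+1) = ℏ²·60/9 = 6.667ℏ².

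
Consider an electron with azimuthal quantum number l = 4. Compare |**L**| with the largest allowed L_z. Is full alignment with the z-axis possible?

No: L_z,max = 4ℏ < |L| = 2√5 ℏ ≈ 4.472ℏ

|L| = 2√5 ℏ ≈ 4.4721ℏ, while L_z,max = lℏ = 4ℏ.
Since |L| > L_z,max, the vector can never point exactly along z; the closest it comes is θ_min = arccos(4/√20) ≈ 26.6°.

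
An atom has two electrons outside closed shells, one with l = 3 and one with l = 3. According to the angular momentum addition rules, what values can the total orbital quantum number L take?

L = 0, 1, 2, 3, 4, 5, 6

L runs from |3 − 3| = 0 to 3 + 3 = 6.
Allowed values: L = 0, 1, 2, 3, 4, 5, 6.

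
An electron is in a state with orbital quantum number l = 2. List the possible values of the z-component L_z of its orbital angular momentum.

L_z = m_l ℏ with m_l ranging from −l to +l in integer steps.
For l = 2: m_l ∈ {-2, -1, 0, 1, 2}.

L_z ∈ {−2ℏ, −ℏ, 0, ℏ, 2ℏ}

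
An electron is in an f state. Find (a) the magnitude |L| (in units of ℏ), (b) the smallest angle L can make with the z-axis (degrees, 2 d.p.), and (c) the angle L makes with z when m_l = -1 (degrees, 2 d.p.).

|L| = 2√3 ℏ ≈ 3.464ℏ; θ_min ≈ 30.00°; θ(m_l=-1) ≈ 106.78°

For an f orbital, l = 3.
|L| = ℏ√(3·4) = 2√3 ℏ ≈ 3.464ℏ.
cos θ_min = 3/√12, so θ_min ≈ 30.00°.
For m_l = -1: cos θ = -1/√12, θ ≈ 106.78°.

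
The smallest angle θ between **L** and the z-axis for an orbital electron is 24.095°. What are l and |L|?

cos θ_min = l/√(l(l+1)) = √(l/(l+1)), so l/(l+1) = cos²(24.095°) = 0.8333.
Solving: l = 5.
Then |L| = ℏ√(5·6) = √30 ℏ.

l = 5, |L| = √30 ℏ ≈ 5.477ℏ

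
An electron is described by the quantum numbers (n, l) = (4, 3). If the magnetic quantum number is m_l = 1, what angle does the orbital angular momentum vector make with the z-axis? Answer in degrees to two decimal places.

θ ≈ 73.22°

|L| = ℏ√(l(l+1)) = 2√3 ℏ.
L_z = m_l ℏ = 1ℏ.
cos θ = L_z/|L| = 1/√12, so θ ≈ 73.22°.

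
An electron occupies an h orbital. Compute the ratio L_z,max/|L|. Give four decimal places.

The letter h corresponds to l = 5.
|L| = √30 ℏ ≈ 5.4772ℏ, while L_z,max = lℏ = 5ℏ.
L_z,max/|L| = 5/√30 = 0.9129.

L_z,max/|L| = 0.9129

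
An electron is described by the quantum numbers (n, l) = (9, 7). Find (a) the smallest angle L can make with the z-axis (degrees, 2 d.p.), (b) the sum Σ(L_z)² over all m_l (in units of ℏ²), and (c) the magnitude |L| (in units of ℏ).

θ_min ≈ 20.70°; Σ(L_z)² = 280 ℏ²; |L| = 2√14 ℏ ≈ 7.483ℏ

cos θ_min = 7/√56, so θ_min ≈ 20.70°.
Σ m_l² = 280, so Σ(L_z)² = 280 ℏ².
|L| = ℏ√(7·8) = 2√14 ℏ ≈ 7.483ℏ.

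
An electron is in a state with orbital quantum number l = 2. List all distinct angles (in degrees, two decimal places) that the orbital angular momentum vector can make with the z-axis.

|L| = √(l(l+1)) ℏ = √6 ℏ.
cos θ = m_l/√6 for each m_l ∈ {-2, -1, 0, 1, 2}.

θ ∈ {35.26°, 65.91°, 90.00°, 114.09°, 144.74°}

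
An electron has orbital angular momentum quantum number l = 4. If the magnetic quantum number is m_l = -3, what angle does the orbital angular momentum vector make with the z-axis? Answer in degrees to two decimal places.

θ ≈ 132.13°

|L| = ℏ√(l(l+1)) = 2√5 ℏ.
L_z = m_l ℏ = −3ℏ.
cos θ = L_z/|L| = -3/√20, so θ ≈ 132.13°.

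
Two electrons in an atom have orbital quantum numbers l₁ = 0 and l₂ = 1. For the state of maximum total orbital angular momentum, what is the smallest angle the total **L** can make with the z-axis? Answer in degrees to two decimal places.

θ_min ≈ 45.00°

The total orbital quantum number L ranges from |l₁ − l₂| to l₁ + l₂ in integer steps.
So L can be 1.
The maximum is L = 1, with |L_tot| = ℏ√(1·2) = √2 ℏ.
The minimum angle with z is arccos(1/√2) ≈ 45.00°.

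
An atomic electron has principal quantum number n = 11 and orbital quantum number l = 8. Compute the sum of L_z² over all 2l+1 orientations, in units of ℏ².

Σ(L_z)² = 408 ℏ²

m_l ∈ {-8, -7, -6, -5, -4, -3, -2, -1, 0, 1, 2, 3, 4, 5, 6, 7, 8}.
Σ m_l² = l(l+1)(2l+1)/3 = 8·9·17/3 = 408.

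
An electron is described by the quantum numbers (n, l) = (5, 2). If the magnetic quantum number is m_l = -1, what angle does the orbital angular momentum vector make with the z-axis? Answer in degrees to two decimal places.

θ ≈ 114.09°

|L| = √(l(l+1)) ℏ = √6 ℏ.
L_z = m_l ℏ = −1ℏ.
cos θ = L_z/|L| = -1/√6, so θ ≈ 114.09°.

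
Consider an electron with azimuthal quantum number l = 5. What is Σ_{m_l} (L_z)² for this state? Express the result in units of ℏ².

Σ(L_z)² = 110 ℏ²

m_l ∈ {-5, -4, -3, -2, -1, 0, 1, 2, 3, 4, 5}.
Summing m² from −5 to 5: Σ m_l² = 110.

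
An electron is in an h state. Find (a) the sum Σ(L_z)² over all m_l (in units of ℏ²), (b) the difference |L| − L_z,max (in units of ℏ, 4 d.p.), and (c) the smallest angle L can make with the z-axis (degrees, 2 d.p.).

Σ(L_z)² = 110 ℏ²; |L|−L_z,max ≈ 0.4772ℏ; θ_min ≈ 24.09°

The letter h corresponds to l = 5.
Σ m_l² = 110, so Σ(L_z)² = 110 ℏ².
|L| − L_z,max = (√30 − 5)ℏ ≈ 0.4772ℏ.
cos θ_min = 5/√30, so θ_min ≈ 24.09°.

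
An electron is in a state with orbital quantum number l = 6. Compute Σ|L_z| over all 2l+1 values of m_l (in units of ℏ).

Σ|L_z| = 42 ℏ

m_l runs from −6 to 6, i.e. {-6, -5, -4, -3, -2, -1, 0, 1, 2, 3, 4, 5, 6}.
Σ|m_l| = l(l+1) = 42.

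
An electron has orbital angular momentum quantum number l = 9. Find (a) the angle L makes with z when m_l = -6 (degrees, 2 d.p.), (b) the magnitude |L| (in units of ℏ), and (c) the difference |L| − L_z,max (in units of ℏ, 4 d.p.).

For m_l = -6: cos θ = -6/√90, θ ≈ 129.23°.
|L| = ℏ√(9·10) = 3√10 ℏ ≈ 9.487ℏ.
|L| − L_z,max = (3√10 − 9)ℏ ≈ 0.4868ℏ.

θ(m_l=-6) ≈ 129.23°; |L| = 3√10 ℏ ≈ 9.487ℏ; |L|−L_z,max ≈ 0.4868ℏ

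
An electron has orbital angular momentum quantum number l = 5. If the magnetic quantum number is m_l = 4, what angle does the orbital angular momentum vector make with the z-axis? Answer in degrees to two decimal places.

|L| = √(l(l+1)) ℏ = √30 ℏ.
L_z = m_l ℏ = 4ℏ.
cos θ = L_z/|L| = 4/√30, so θ ≈ 43.09°.

θ ≈ 43.09°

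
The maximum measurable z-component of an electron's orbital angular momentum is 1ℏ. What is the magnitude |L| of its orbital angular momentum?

|L| = √2 ℏ ≈ 1.414ℏ

The maximum L_z equals lℏ, giving l = 1.
|L| = ℏ√(l(l+1)) = √2 ℏ.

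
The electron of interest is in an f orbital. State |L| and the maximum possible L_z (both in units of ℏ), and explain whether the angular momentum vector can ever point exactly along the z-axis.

No: L_z,max = 3ℏ < |L| = 2√3 ℏ ≈ 3.464ℏ

An f state has l = 3.
|L| = 2√3 ℏ ≈ 3.4641ℏ, while L_z,max = lℏ = 3ℏ.
Since |L| > L_z,max, the vector can never point exactly along z; the closest it comes is θ_min = arccos(3/√12) ≈ 30.0°.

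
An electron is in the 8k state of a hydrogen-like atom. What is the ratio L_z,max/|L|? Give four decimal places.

L_z,max/|L| = 0.9354

The 8k subshell has l = 7.
|L| = 2√14 ℏ ≈ 7.4833ℏ, while L_z,max = lℏ = 7ℏ.
L_z,max/|L| = 7/√56 = 0.9354.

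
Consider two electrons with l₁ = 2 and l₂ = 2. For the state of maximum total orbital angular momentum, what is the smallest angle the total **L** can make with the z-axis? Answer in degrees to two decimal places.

By the triangle rule, |l₁ − l₂| ≤ L ≤ l₁ + l₂.
L ∈ {0, 1, 2, 3, 4}.
The maximum is L = 4, with |L_tot| = ℏ√(4·5) = 2√5 ℏ.
The minimum angle with z is arccos(4/√20) ≈ 26.57°.

θ_min ≈ 26.57°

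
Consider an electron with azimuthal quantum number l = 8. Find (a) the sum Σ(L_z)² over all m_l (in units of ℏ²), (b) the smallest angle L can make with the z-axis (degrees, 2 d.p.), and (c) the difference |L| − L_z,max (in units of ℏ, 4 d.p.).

Σ m_l² = 408, so Σ(L_z)² = 408 ℏ².
cos θ_min = 8/√72, so θ_min ≈ 19.47°.
|L| − L_z,max = (6√2 − 8)ℏ ≈ 0.4853ℏ.

Σ(L_z)² = 408 ℏ²; θ_min ≈ 19.47°; |L|−L_z,max ≈ 0.4853ℏ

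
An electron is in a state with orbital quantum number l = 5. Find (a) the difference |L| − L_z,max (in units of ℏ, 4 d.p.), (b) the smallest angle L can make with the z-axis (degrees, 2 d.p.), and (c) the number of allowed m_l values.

|L| − L_z,max = (√30 − 5)ℏ ≈ 0.4772ℏ.
cos θ_min = 5/√30, so θ_min ≈ 24.09°.
There are 2l+1 = 11 values of m_l.

|L|−L_z,max ≈ 0.4772ℏ; θ_min ≈ 24.09°; 11 values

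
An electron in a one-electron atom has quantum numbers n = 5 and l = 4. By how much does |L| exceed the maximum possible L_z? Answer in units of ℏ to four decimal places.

|L| − L_z,max ≈ 0.4721ℏ

|L| = 2√5 ℏ ≈ 4.4721ℏ, while L_z,max = lℏ = 4ℏ.
The difference is (2√5 − 4)ℏ ≈ 0.4721ℏ.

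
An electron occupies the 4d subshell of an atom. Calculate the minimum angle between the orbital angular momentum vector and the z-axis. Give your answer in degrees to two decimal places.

θ_min ≈ 35.26°

For 4d, l = 2.
|L| = ℏ√(l(l+1)) = √6 ℏ.
The smallest angle corresponds to the largest L_z, i.e. m_l = l = 2, giving L_z = 2ℏ.
cos θ_min = 2/√6, so θ_min ≈ 35.26°.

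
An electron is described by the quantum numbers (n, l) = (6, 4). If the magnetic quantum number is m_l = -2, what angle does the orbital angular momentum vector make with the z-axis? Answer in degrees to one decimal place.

θ ≈ 116.6°

|L| = ℏ√(l(l+1)) = 2√5 ℏ.
L_z = m_l ℏ = −2ℏ.
cos θ = L_z/|L| = -2/√20, so θ ≈ 116.6°.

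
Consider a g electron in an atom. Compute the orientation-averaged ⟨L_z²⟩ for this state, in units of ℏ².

⟨L_z²⟩ = 6.667 ℏ²

For a g orbital, l = 4.
The allowed m_l values are -4, -3, -2, -1, 0, 1, 2, 3, 4.
⟨L_z²⟩ = ℏ²·(Σ m_l²)/(2l+1) = ℏ²·60/9 = 6.667ℏ².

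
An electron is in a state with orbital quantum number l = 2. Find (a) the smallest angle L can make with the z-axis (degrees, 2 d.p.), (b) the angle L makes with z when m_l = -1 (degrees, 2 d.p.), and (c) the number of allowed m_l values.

cos θ_min = 2/√6, so θ_min ≈ 35.26°.
For m_l = -1: cos θ = -1/√6, θ ≈ 114.09°.
There are 2l+1 = 5 values of m_l.

θ_min ≈ 35.26°; θ(m_l=-1) ≈ 114.09°; 5 values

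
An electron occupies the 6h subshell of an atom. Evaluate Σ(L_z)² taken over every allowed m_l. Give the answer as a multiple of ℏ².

6h means n = 6, l = 5.
The allowed m_l values are -5, -4, -3, -2, -1, 0, 1, 2, 3, 4, 5.
Σ m_l² = l(l+1)(2l+1)/3 = 5·6·11/3 = 110.

Σ(L_z)² = 110 ℏ²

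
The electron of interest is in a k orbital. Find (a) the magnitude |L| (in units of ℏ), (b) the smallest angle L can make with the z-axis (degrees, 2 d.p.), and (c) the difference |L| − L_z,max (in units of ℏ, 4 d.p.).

|L| = 2√14 ℏ ≈ 7.483ℏ; θ_min ≈ 20.70°; |L|−L_z,max ≈ 0.4833ℏ

K corresponds to l = 7.
|L| = ℏ√(7·8) = 2√14 ℏ ≈ 7.483ℏ.
cos θ_min = 7/√56, so θ_min ≈ 20.70°.
|L| − L_z,max = (2√14 − 7)ℏ ≈ 0.4833ℏ.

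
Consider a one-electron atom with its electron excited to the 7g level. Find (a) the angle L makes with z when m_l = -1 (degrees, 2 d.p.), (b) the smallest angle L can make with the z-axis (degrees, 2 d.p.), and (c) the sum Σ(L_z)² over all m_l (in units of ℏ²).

The 7g level has l = 4.
For m_l = -1: cos θ = -1/√20, θ ≈ 102.92°.
cos θ_min = 4/√20, so θ_min ≈ 26.57°.
Σ m_l² = 60, so Σ(L_z)² = 60 ℏ².

θ(m_l=-1) ≈ 102.92°; θ_min ≈ 26.57°; Σ(L_z)² = 60 ℏ²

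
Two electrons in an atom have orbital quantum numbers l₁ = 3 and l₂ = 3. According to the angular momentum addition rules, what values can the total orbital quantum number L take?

L = 0, 1, 2, 3, 4, 5, 6

L runs from |3 − 3| = 0 to 3 + 3 = 6.
Allowed values: L = 0, 1, 2, 3, 4, 5, 6.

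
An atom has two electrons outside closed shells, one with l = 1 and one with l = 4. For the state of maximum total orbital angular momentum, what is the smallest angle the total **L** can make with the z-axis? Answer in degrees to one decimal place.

θ_min ≈ 24.1°

By the triangle rule, |l₁ − l₂| ≤ L ≤ l₁ + l₂.
Allowed values: L = 3, 4, 5.
The maximum is L = 5, with |L_tot| = ℏ√(5·6) = √30 ℏ.
The minimum angle with z is arccos(5/√30) ≈ 24.1°.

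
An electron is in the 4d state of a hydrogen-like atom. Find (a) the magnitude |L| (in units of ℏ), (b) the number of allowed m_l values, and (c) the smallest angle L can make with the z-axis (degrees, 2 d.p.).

For 4d, l = 2.
|L| = ℏ√(2·3) = √6 ℏ ≈ 2.449ℏ.
There are 2l+1 = 5 values of m_l.
cos θ_min = 2/√6, so θ_min ≈ 35.26°.

|L| = √6 ℏ ≈ 2.449ℏ; 5 values; θ_min ≈ 35.26°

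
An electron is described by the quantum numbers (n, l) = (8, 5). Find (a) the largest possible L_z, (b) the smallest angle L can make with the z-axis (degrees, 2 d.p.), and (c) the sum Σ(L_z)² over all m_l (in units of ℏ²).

L_z,max = 5ℏ; θ_min ≈ 24.09°; Σ(L_z)² = 110 ℏ²

L_z,max = lℏ = 5ℏ.
cos θ_min = 5/√30, so θ_min ≈ 24.09°.
Σ m_l² = 110, so Σ(L_z)² = 110 ℏ².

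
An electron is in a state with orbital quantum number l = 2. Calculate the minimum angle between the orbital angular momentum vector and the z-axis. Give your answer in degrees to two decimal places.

θ_min ≈ 35.26°

|L| = ℏ√(l(l+1)) = √6 ℏ.
The smallest angle corresponds to the largest L_z, i.e. m_l = l = 2, giving L_z = 2ℏ.
cos θ_min = 2/√6, so θ_min ≈ 35.26°.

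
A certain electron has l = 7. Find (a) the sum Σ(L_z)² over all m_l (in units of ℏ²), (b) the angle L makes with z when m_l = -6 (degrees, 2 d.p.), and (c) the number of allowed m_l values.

Σ(L_z)² = 280 ℏ²; θ(m_l=-6) ≈ 143.30°; 15 values

Σ m_l² = 280, so Σ(L_z)² = 280 ℏ².
For m_l = -6: cos θ = -6/√56, θ ≈ 143.30°.
There are 2l+1 = 15 values of m_l.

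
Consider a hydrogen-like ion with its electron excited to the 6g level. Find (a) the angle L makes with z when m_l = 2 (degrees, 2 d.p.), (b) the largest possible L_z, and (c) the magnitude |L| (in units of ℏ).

θ(m_l=2) ≈ 63.43°; L_z,max = 4ℏ; |L| = 2√5 ℏ ≈ 4.472ℏ

The 6g level has l = 4.
For m_l = 2: cos θ = 2/√20, θ ≈ 63.43°.
L_z,max = lℏ = 4ℏ.
|L| = ℏ√(4·5) = 2√5 ℏ ≈ 4.472ℏ.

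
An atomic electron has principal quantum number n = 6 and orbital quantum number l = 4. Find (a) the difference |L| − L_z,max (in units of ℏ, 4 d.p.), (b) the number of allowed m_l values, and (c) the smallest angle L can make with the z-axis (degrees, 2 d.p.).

|L| − L_z,max = (2√5 − 4)ℏ ≈ 0.4721ℏ.
There are 2l+1 = 9 values of m_l.
cos θ_min = 4/√20, so θ_min ≈ 26.57°.

|L|−L_z,max ≈ 0.4721ℏ; 9 values; θ_min ≈ 26.57°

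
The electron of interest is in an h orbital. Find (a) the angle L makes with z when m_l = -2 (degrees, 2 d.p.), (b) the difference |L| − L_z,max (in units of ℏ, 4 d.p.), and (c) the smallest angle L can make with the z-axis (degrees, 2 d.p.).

θ(m_l=-2) ≈ 111.42°; |L|−L_z,max ≈ 0.4772ℏ; θ_min ≈ 24.09°

H corresponds to l = 5.
For m_l = -2: cos θ = -2/√30, θ ≈ 111.42°.
|L| − L_z,max = (√30 − 5)ℏ ≈ 0.4772ℏ.
cos θ_min = 5/√30, so θ_min ≈ 24.09°.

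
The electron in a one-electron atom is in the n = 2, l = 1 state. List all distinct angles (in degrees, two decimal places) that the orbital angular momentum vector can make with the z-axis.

|L| = ℏ√(l(l+1)) = √2 ℏ.
cos θ = m_l/√2 for each m_l ∈ {-1, 0, 1}.

θ ∈ {45.00°, 90.00°, 135.00°}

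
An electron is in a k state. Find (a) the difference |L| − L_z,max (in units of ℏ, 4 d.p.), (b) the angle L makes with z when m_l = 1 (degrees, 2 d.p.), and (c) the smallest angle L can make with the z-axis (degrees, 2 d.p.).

The letter k corresponds to l = 7.
|L| − L_z,max = (2√14 − 7)ℏ ≈ 0.4833ℏ.
For m_l = 1: cos θ = 1/√56, θ ≈ 82.32°.
cos θ_min = 7/√56, so θ_min ≈ 20.70°.

|L|−L_z,max ≈ 0.4833ℏ; θ(m_l=1) ≈ 82.32°; θ_min ≈ 20.70°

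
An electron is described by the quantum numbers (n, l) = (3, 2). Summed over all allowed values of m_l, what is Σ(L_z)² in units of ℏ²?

m_l runs from −2 to 2, i.e. {-2, -1, 0, 1, 2}.
Summing m² from −2 to 2: Σ m_l² = 10.

Σ(L_z)² = 10 ℏ²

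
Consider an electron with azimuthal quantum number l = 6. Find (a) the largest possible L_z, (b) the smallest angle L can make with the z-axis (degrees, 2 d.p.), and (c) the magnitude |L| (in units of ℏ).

L_z,max = lℏ = 6ℏ.
cos θ_min = 6/√42, so θ_min ≈ 22.21°.
|L| = ℏ√(6·7) = √42 ℏ ≈ 6.481ℏ.

L_z,max = 6ℏ; θ_min ≈ 22.21°; |L| = √42 ℏ ≈ 6.481ℏ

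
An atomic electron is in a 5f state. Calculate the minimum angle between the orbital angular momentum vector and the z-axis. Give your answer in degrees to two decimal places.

The 5f subshell has l = 3.
|L| = √(l(l+1)) ℏ = 2√3 ℏ.
The smallest angle corresponds to the largest L_z, i.e. m_l = l = 3, giving L_z = 3ℏ.
cos θ_min = 3/√12, so θ_min ≈ 30.00°.

θ_min ≈ 30.00°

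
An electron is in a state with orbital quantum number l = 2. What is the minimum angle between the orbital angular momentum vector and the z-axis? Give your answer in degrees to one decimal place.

θ_min ≈ 35.3°

|L| = √(l(l+1)) ℏ = √6 ℏ.
The smallest angle corresponds to the largest L_z, i.e. m_l = l = 2, giving L_z = 2ℏ.
cos θ_min = 2/√6, so θ_min ≈ 35.3°.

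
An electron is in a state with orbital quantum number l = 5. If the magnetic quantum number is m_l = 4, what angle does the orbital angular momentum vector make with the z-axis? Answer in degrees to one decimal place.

θ ≈ 43.1°

|L| = ℏ√(l(l+1)) = √30 ℏ.
L_z = m_l ℏ = 4ℏ.
cos θ = L_z/|L| = 4/√30, so θ ≈ 43.1°.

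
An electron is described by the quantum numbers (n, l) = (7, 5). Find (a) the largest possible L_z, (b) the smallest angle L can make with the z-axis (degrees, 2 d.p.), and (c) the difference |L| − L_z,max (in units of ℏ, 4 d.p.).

L_z,max = 5ℏ; θ_min ≈ 24.09°; |L|−L_z,max ≈ 0.4772ℏ

L_z,max = lℏ = 5ℏ.
cos θ_min = 5/√30, so θ_min ≈ 24.09°.
|L| − L_z,max = (√30 − 5)ℏ ≈ 0.4772ℏ.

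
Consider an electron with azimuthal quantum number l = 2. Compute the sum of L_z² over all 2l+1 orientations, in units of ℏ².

m_l runs from −2 to 2, i.e. {-2, -1, 0, 1, 2}.
Summing m² from −2 to 2: Σ m_l² = 10.

Σ(L_z)² = 10 ℏ²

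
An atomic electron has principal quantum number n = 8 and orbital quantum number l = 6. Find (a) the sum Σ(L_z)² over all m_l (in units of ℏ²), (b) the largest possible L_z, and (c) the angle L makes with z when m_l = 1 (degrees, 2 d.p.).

Σ m_l² = 182, so Σ(L_z)² = 182 ℏ².
L_z,max = lℏ = 6ℏ.
For m_l = 1: cos θ = 1/√42, θ ≈ 81.12°.

Σ(L_z)² = 182 ℏ²; L_z,max = 6ℏ; θ(m_l=1) ≈ 81.12°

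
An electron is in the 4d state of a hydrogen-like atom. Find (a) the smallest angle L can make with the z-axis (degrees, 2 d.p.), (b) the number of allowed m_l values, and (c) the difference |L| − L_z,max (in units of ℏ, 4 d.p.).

4d means n = 4, l = 2.
cos θ_min = 2/√6, so θ_min ≈ 35.26°.
There are 2l+1 = 5 values of m_l.
|L| − L_z,max = (√6 − 2)ℏ ≈ 0.4495ℏ.

θ_min ≈ 35.26°; 5 values; |L|−L_z,max ≈ 0.4495ℏ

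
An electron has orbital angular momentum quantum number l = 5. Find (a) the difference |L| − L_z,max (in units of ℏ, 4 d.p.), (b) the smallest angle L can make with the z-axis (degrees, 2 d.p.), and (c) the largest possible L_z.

|L|−L_z,max ≈ 0.4772ℏ; θ_min ≈ 24.09°; L_z,max = 5ℏ

|L| − L_z,max = (√30 − 5)ℏ ≈ 0.4772ℏ.
cos θ_min = 5/√30, so θ_min ≈ 24.09°.
L_z,max = lℏ = 5ℏ.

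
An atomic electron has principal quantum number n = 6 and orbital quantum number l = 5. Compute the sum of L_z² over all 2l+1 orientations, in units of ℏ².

Σ(L_z)² = 110 ℏ²

m_l runs from −5 to 5, i.e. {-5, -4, -3, -2, -1, 0, 1, 2, 3, 4, 5}.
Σ m_l² = 2·(1 + 4 + 9 + 16 + 25) = 110.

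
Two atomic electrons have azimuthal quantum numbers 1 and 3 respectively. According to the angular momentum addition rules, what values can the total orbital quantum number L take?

The total orbital quantum number L ranges from |l₁ − l₂| to l₁ + l₂ in integer steps.
So L can be 2, 3, 4.

L = 2, 3, 4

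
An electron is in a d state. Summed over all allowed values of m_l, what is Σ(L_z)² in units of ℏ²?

Σ(L_z)² = 10 ℏ²

The letter d corresponds to l = 2.
m_l runs from −2 to 2, i.e. {-2, -1, 0, 1, 2}.
Σ m_l² = 2·(1 + 4) = 10.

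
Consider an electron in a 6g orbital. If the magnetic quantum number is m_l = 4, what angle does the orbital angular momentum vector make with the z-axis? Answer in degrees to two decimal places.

6g means n = 6, l = 4.
|L|² = l(l+1)ℏ² = 20ℏ², so |L| = 2√5 ℏ.
L_z = m_l ℏ = 4ℏ.
cos θ = L_z/|L| = 4/√20, so θ ≈ 26.57°.

θ ≈ 26.57°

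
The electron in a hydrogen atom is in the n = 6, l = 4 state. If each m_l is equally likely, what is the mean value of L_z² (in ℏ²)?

m_l ∈ {-4, -3, -2, -1, 0, 1, 2, 3, 4}.
Average of L_z² over 9 states: 60/9 ℏ² = 6.667 ℏ².

⟨L_z²⟩ = 6.667 ℏ²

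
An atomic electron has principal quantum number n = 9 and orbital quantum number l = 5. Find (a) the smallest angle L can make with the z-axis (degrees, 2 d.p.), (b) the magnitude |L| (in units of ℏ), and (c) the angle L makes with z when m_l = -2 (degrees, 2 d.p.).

θ_min ≈ 24.09°; |L| = √30 ℏ ≈ 5.477ℏ; θ(m_l=-2) ≈ 111.42°

cos θ_min = 5/√30, so θ_min ≈ 24.09°.
|L| = ℏ√(5·6) = √30 ℏ ≈ 5.477ℏ.
For m_l = -2: cos θ = -2/√30, θ ≈ 111.42°.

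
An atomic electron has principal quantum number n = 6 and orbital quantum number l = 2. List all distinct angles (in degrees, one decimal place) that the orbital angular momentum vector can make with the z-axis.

|L| = ℏ√(l(l+1)) = √6 ℏ.
cos θ = m_l/√6 for each m_l ∈ {-2, -1, 0, 1, 2}.

θ ∈ {35.3°, 65.9°, 90.0°, 114.1°, 144.7°}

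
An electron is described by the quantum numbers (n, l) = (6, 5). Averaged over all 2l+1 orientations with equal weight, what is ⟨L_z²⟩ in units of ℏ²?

The allowed m_l values are -5, -4, -3, -2, -1, 0, 1, 2, 3, 4, 5.
Average of L_z² over 11 states: 110/11 ℏ² = 10 ℏ².

⟨L_z²⟩ = 10 ℏ²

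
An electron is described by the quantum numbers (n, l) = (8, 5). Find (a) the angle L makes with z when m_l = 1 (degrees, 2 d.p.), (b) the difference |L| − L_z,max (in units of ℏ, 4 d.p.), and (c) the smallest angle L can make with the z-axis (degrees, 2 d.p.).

For m_l = 1: cos θ = 1/√30, θ ≈ 79.48°.
|L| − L_z,max = (√30 − 5)ℏ ≈ 0.4772ℏ.
cos θ_min = 5/√30, so θ_min ≈ 24.09°.

θ(m_l=1) ≈ 79.48°; |L|−L_z,max ≈ 0.4772ℏ; θ_min ≈ 24.09°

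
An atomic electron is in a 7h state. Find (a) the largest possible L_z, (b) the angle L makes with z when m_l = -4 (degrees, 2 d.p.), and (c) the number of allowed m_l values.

L_z,max = 5ℏ; θ(m_l=-4) ≈ 136.91°; 11 values

7h means n = 7, l = 5.
L_z,max = lℏ = 5ℏ.
For m_l = -4: cos θ = -4/√30, θ ≈ 136.91°.
There are 2l+1 = 11 values of m_l.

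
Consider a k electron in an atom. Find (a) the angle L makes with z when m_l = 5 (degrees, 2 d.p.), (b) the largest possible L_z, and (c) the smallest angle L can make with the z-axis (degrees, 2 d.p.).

θ(m_l=5) ≈ 48.08°; L_z,max = 7ℏ; θ_min ≈ 20.70°

K corresponds to l = 7.
For m_l = 5: cos θ = 5/√56, θ ≈ 48.08°.
L_z,max = lℏ = 7ℏ.
cos θ_min = 7/√56, so θ_min ≈ 20.70°.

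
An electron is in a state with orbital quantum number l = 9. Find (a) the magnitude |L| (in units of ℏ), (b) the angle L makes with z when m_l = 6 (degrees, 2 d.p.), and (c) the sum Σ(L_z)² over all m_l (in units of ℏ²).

|L| = ℏ√(9·10) = 3√10 ℏ ≈ 9.487ℏ.
For m_l = 6: cos θ = 6/√90, θ ≈ 50.77°.
Σ m_l² = 570, so Σ(L_z)² = 570 ℏ².

|L| = 3√10 ℏ ≈ 9.487ℏ; θ(m_l=6) ≈ 50.77°; Σ(L_z)² = 570 ℏ²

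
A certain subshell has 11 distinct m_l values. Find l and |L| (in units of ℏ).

l = 5, |L| = √30 ℏ ≈ 5.477ℏ

11 = 2l + 1, so l = (11−1)/2 = 5.
|L| = ℏ√(l(l+1)) = ℏ√(5·6) = √30 ℏ.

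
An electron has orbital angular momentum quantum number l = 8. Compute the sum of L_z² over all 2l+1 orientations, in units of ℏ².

m_l ∈ {-8, -7, -6, -5, -4, -3, -2, -1, 0, 1, 2, 3, 4, 5, 6, 7, 8}.
Σ m_l² = 2·(1 + 4 + 9 + 16 + 25 + 36 + 49 + 64) = 408.

Σ(L_z)² = 408 ℏ²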